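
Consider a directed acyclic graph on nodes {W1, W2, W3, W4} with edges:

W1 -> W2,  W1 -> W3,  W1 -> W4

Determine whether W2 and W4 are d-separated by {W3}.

No

There is one path between W2 and W4:
Path 1: W2 ← W1 → W4
  W1 is a fork and W1 is not conditioned on — no node blocks this path, so it is active.
At least one path is unblocked, so d-separation fails.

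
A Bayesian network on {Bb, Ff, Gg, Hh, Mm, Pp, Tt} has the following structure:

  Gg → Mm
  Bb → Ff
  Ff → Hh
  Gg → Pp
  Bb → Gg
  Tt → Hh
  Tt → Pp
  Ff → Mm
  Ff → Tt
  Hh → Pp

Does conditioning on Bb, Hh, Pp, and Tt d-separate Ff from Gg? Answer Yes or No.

6 paths connect Ff and Gg; each must be blocked for d-separation to hold:
Path 1: Ff → Hh ← Tt → Pp ← Gg
  Tt is a fork here and Tt is conditioned on, so the path is blocked at Tt.
Path 2: Ff → Hh → Pp ← Gg
  Hh is a chain here and Hh is conditioned on, so the path is blocked at Hh.
Path 3: Ff → Mm ← Gg
  Mm is a collider here and neither Mm nor any of its descendants is conditioned on, so the collider stays closed — the path is blocked at Mm.
Path 4: Ff → Tt → Hh → Pp ← Gg
  Tt is a chain here and Tt is conditioned on, so the path is blocked at Tt.
Path 5: Ff → Tt → Pp ← Gg
  Tt is a chain here and Tt is conditioned on, so the path is blocked at Tt.
Path 6: Ff ← Bb → Gg
  Bb is a fork here and Bb is conditioned on, so the path is blocked at Bb.
Every path is blocked, so Ff and Gg are d-separated given {Bb, Hh, Pp, Tt}.

Yes — Ff and Gg are d-separated given {Bb, Hh, Pp, Tt}.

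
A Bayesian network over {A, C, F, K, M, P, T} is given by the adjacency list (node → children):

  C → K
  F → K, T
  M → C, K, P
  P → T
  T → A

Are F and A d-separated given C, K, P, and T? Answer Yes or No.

Enumerating the 3 paths from F to A and testing each for blocking by {C, K, P, T}:
Path 1: F → K ← C ← M → P → T → A
  C is a chain here and C is conditioned on, so the path is blocked at C.
Path 2: F → K ← M → P → T → A
  P is a chain here and P is conditioned on, so the path is blocked at P.
Path 3: F → T → A
  T is a chain here and T is conditioned on, so the path is blocked at T.
Every path is blocked, so F and A are d-separated given {C, K, P, T}.

Yes — F and A are d-separated given {C, K, P, T}.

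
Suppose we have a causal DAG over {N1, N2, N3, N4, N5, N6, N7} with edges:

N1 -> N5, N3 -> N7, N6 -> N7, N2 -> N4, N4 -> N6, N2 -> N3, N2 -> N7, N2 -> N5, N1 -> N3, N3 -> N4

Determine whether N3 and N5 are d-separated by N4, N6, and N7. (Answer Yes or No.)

Enumerating the 6 paths from N3 to N5 and testing each for blocking by {N4, N6, N7}:
  1. N3 → N7 ← N2 → N5 — N7:collider[open]; N2:fork[open] ⇒ active
  2. N3 → N7 ← N6 ← N4 ← N2 → N5 — N7:collider[open]; N6:chain[blocks]; N4:chain[blocks]; N2:fork[open] ⇒ blocked
  3. N3 ← N2 → N5 — N2:fork[open] ⇒ active
  4. N3 ← N1 → N5 — N1:fork[open] ⇒ active
  5. N3 → N4 ← N2 → N5 — N4:collider[open]; N2:fork[open] ⇒ active
  6. N3 → N4 → N6 → N7 ← N2 → N5 — N4:chain[blocks]; N6:chain[blocks]; N7:collider[open]; N2:fork[open] ⇒ blocked
At least one path is unblocked, so d-separation fails.

No — N3 and N5 are not d-separated given {N4, N6, N7}.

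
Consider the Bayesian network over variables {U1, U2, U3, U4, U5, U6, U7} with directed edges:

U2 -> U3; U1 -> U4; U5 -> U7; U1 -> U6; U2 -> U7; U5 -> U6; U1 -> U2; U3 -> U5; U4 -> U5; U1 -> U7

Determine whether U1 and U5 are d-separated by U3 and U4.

Yes

Enumerating the 6 paths from U1 to U5 and testing each for blocking by {U3, U4}:
  1. U1 → U2 → U7 ← U5 — U2:chain[open]; U7:collider[blocks] ⇒ blocked
  2. U1 → U2 → U3 → U5 — U2:chain[open]; U3:chain[blocks] ⇒ blocked
  3. U1 → U6 ← U5 — U6:collider[blocks] ⇒ blocked
  4. U1 → U4 → U5 — U4:chain[blocks] ⇒ blocked
  5. U1 → U7 ← U2 → U3 → U5 — U7:collider[blocks]; U2:fork[open]; U3:chain[blocks] ⇒ blocked
  6. U1 → U7 ← U5 — U7:collider[blocks] ⇒ blocked
Every path is blocked, so U1 and U5 are d-separated given {U3, U4}.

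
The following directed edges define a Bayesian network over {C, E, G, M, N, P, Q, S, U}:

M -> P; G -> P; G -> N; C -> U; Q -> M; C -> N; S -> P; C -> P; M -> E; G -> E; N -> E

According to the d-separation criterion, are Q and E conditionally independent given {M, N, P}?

There are 5 undirected paths between Q and E; checking each against the conditioning set {M, N, P}:
Path 1: Q → M → E
  M is a chain here and M is conditioned on, so the path is blocked at M.
Path 2: Q → M → P ← G → E
  M is a chain here and M is conditioned on, so the path is blocked at M.
Path 3: Q → M → P ← G → N → E
  M is a chain here and M is conditioned on, so the path is blocked at M.
Path 4: Q → M → P ← C → N ← G → E
  M is a chain here and M is conditioned on, so the path is blocked at M.
Path 5: Q → M → P ← C → N → E
  M is a chain here and M is conditioned on, so the path is blocked at M.
Since every path is blocked, d-separation holds.

Yes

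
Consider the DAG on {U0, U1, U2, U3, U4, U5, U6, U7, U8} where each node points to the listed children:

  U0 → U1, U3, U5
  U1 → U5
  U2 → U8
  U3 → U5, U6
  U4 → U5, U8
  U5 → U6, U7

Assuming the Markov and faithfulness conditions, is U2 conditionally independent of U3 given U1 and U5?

Yes — U2 and U3 are d-separated given {U1, U5}.

Enumerating the 4 paths from U2 to U3 and testing each for blocking by {U1, U5}:
  1. U2 → U8 ← U4 → U5 ← U3 — U8:collider[blocks]; U4:fork[open]; U5:collider[open] ⇒ blocked
  2. U2 → U8 ← U4 → U5 → U6 ← U3 — U8:collider[blocks]; U4:fork[open]; U5:chain[blocks]; U6:collider[blocks] ⇒ blocked
  3. U2 → U8 ← U4 → U5 ← U1 ← U0 → U3 — U8:collider[blocks]; U4:fork[open]; U5:collider[open]; U1:chain[blocks]; U0:fork[open] ⇒ blocked
  4. U2 → U8 ← U4 → U5 ← U0 → U3 — U8:collider[blocks]; U4:fork[open]; U5:collider[open]; U0:fork[open] ⇒ blocked
Since every path is blocked, d-separation holds.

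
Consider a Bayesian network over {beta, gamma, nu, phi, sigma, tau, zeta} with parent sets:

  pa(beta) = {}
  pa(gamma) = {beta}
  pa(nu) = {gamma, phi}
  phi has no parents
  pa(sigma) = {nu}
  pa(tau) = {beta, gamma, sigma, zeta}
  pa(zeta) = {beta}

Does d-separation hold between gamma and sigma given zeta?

We examine all 4 paths between gamma and sigma:
Path 1: gamma → nu → sigma
  nu is a chain and nu is not conditioned on — no node blocks this path, so it is active.
Path 2: gamma → tau ← sigma
  tau is a collider here and neither tau nor any of its descendants is conditioned on, so the collider stays closed — the path is blocked at tau.
Path 3: gamma ← beta → tau ← sigma
  tau is a collider here and neither tau nor any of its descendants is conditioned on, so the collider stays closed — the path is blocked at tau.
Path 4: gamma ← beta → zeta → tau ← sigma
  zeta is a chain here and zeta is conditioned on, so the path is blocked at zeta.
At least one path is unblocked, so d-separation fails.

No — gamma and sigma are not d-separated given {zeta}.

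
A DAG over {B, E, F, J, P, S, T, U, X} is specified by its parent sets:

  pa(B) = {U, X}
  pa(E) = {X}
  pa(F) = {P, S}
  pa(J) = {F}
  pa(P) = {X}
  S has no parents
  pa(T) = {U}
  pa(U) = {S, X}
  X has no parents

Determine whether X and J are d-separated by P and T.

No

3 paths connect X and J; each must be blocked for d-separation to hold:
Path 1: X → B ← U ← S → F → J
  B is a collider here and neither B nor any of its descendants is conditioned on, so the collider stays closed — the path is blocked at B.
Path 2: X → P → F → J
  P is a chain here and P is conditioned on, so the path is blocked at P.
Path 3: X → U ← S → F → J
  U is a collider and its descendant T is conditioned on, which opens it; S is a fork and S is not conditioned on; F is a chain and F is not conditioned on — no node blocks this path, so it is active.
Because an active path exists, X and J are not d-separated.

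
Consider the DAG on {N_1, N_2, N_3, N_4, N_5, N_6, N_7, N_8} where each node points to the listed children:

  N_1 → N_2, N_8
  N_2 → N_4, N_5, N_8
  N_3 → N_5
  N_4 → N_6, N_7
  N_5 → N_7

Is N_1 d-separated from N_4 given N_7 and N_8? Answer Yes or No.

No — N_1 and N_4 are not d-separated given {N_7, N_8}.

Enumerating the 4 paths from N_1 to N_4 and testing each for blocking by {N_7, N_8}:
  1. N_1 → N_2 → N_4 — N_2:chain[open] ⇒ active
  2. N_1 → N_2 → N_5 → N_7 ← N_4 — N_2:chain[open]; N_5:chain[open]; N_7:collider[open] ⇒ active
  3. N_1 → N_8 ← N_2 → N_4 — N_8:collider[open]; N_2:fork[open] ⇒ active
  4. N_1 → N_8 ← N_2 → N_5 → N_7 ← N_4 — N_8:collider[open]; N_2:fork[open]; N_5:chain[open]; N_7:collider[open] ⇒ active
Since the path N_1 → N_2 → N_4 is active, N_1 and N_4 are not d-separated given {N_7, N_8}.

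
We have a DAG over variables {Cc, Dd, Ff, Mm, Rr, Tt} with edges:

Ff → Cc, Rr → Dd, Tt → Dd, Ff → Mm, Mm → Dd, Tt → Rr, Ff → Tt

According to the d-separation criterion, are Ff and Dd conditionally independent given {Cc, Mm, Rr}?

Enumerating the 3 paths from Ff to Dd and testing each for blocking by {Cc, Mm, Rr}:
Path 1: Ff → Tt → Dd
  Tt is a chain and Tt is not conditioned on — no node blocks this path, so it is active.
Path 2: Ff → Tt → Rr → Dd
  Rr is a chain here and Rr is conditioned on, so the path is blocked at Rr.
Path 3: Ff → Mm → Dd
  Mm is a chain here and Mm is conditioned on, so the path is blocked at Mm.
At least one path is unblocked, so d-separation fails.

No — Ff and Dd are not d-separated given {Cc, Mm, Rr}.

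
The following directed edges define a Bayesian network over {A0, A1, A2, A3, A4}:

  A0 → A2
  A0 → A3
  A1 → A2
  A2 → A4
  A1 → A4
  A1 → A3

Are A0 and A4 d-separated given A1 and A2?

Yes — A0 and A4 are d-separated given {A1, A2}.

Enumerating the 4 paths from A0 to A4 and testing each for blocking by {A1, A2}:
Path 1: A0 → A2 ← A1 → A4
  A1 is a fork here and A1 is conditioned on, so the path is blocked at A1.
Path 2: A0 → A2 → A4
  A2 is a chain here and A2 is conditioned on, so the path is blocked at A2.
Path 3: A0 → A3 ← A1 → A2 → A4
  A3 is a collider here and neither A3 nor any of its descendants is conditioned on, so the collider stays closed — the path is blocked at A3.
Path 4: A0 → A3 ← A1 → A4
  A3 is a collider here and neither A3 nor any of its descendants is conditioned on, so the collider stays closed — the path is blocked at A3.
Since every path is blocked, d-separation holds.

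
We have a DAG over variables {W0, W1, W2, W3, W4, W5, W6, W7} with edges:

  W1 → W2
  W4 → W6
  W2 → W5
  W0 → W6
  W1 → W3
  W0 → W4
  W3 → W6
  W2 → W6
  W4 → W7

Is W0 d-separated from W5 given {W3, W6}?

No — W0 and W5 are not d-separated given {W3, W6}.

4 paths connect W0 and W5; each must be blocked for d-separation to hold:
Path 1: W0 → W6 ← W2 → W5
  W6 is a collider and W6 is conditioned on, which opens it; W2 is a fork and W2 is not conditioned on — no node blocks this path, so it is active.
Path 2: W0 → W6 ← W3 ← W1 → W2 → W5
  W3 is a chain here and W3 is conditioned on, so the path is blocked at W3.
Path 3: W0 → W4 → W6 ← W2 → W5
  W4 is a chain and W4 is not conditioned on; W6 is a collider and W6 is conditioned on, which opens it; W2 is a fork and W2 is not conditioned on — no node blocks this path, so it is active.
Path 4: W0 → W4 → W6 ← W3 ← W1 → W2 → W5
  W3 is a chain here and W3 is conditioned on, so the path is blocked at W3.
Since the path W0 → W6 ← W2 → W5 is active, W0 and W5 are not d-separated given {W3, W6}.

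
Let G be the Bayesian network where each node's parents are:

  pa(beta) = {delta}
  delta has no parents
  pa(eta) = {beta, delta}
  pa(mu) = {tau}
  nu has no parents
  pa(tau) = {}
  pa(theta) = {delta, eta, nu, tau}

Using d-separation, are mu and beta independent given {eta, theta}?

No — mu and beta are not d-separated given {eta, theta}.

Enumerating the 4 paths from mu to beta and testing each for blocking by {eta, theta}:
Path 1: mu ← tau → theta ← eta ← beta
  eta is a chain here and eta is conditioned on, so the path is blocked at eta.
Path 2: mu ← tau → theta ← eta ← delta → beta
  eta is a chain here and eta is conditioned on, so the path is blocked at eta.
Path 3: mu ← tau → theta ← delta → eta ← beta
  tau is a fork and tau is not conditioned on; theta is a collider and theta is conditioned on, which opens it; delta is a fork and delta is not conditioned on; eta is a collider and eta is conditioned on, which opens it — no node blocks this path, so it is active.
Path 4: mu ← tau → theta ← delta → beta
  tau is a fork and tau is not conditioned on; theta is a collider and theta is conditioned on, which opens it; delta is a fork and delta is not conditioned on — no node blocks this path, so it is active.
Since the path mu ← tau → theta ← delta → eta ← beta is active, mu and beta are not d-separated given {eta, theta}.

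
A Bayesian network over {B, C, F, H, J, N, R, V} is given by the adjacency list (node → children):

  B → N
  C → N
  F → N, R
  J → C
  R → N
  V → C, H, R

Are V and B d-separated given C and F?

There are 3 undirected paths between V and B; checking each against the conditioning set {C, F}:
Path 1: V → R ← F → N ← B
  R is a collider here and neither R nor any of its descendants is conditioned on, so the collider stays closed — the path is blocked at R.
Path 2: V → R → N ← B
  N is a collider here and neither N nor any of its descendants is conditioned on, so the collider stays closed — the path is blocked at N.
Path 3: V → C → N ← B
  C is a chain here and C is conditioned on, so the path is blocked at C.
All paths are blocked; V ⊥ B | {C, F} holds.

Yes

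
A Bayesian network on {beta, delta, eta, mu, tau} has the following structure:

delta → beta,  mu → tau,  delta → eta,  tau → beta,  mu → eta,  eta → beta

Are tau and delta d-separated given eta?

No

We examine all 4 paths between tau and delta:
Path 1: tau ← mu → eta ← delta
  mu is a fork and mu is not conditioned on; eta is a collider and eta is conditioned on, which opens it — no node blocks this path, so it is active.
Path 2: tau ← mu → eta → beta ← delta
  eta is a chain here and eta is conditioned on, so the path is blocked at eta.
Path 3: tau → beta ← eta ← delta
  beta is a collider here and neither beta nor any of its descendants is conditioned on, so the collider stays closed — the path is blocked at beta.
Path 4: tau → beta ← delta
  beta is a collider here and neither beta nor any of its descendants is conditioned on, so the collider stays closed — the path is blocked at beta.
Because an active path exists, tau and delta are not d-separated.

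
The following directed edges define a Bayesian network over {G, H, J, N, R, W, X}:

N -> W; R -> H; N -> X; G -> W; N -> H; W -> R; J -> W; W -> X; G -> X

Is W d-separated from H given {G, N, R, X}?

Yes — W and H are d-separated given {G, N, R, X}.

We examine all 4 paths between W and H:
Path 1: W ← G → X ← N → H
  G is a fork here and G is conditioned on, so the path is blocked at G.
Path 2: W ← N → H
  N is a fork here and N is conditioned on, so the path is blocked at N.
Path 3: W → R → H
  R is a chain here and R is conditioned on, so the path is blocked at R.
Path 4: W → X ← N → H
  N is a fork here and N is conditioned on, so the path is blocked at N.
All paths are blocked; W ⊥ H | {G, N, R, X} holds.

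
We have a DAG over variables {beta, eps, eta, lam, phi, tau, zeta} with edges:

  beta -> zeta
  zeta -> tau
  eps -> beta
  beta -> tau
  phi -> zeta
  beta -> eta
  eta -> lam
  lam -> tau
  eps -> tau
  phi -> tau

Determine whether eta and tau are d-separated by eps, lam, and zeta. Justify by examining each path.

No

Enumerating the 5 paths from eta to tau and testing each for blocking by {eps, lam, zeta}:
  1. eta ← beta ← eps → tau — beta:chain[open]; eps:fork[blocks] ⇒ blocked
  2. eta ← beta → zeta ← phi → tau — beta:fork[open]; zeta:collider[open]; phi:fork[open] ⇒ active
  3. eta ← beta → zeta → tau — beta:fork[open]; zeta:chain[blocks] ⇒ blocked
  4. eta ← beta → tau — beta:fork[open] ⇒ active
  5. eta → lam → tau — lam:chain[blocks] ⇒ blocked
Because an active path exists, eta and tau are not d-separated.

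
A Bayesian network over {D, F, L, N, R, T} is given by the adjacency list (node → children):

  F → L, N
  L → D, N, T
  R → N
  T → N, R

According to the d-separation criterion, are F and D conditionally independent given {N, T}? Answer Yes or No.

Enumerating the 4 paths from F to D and testing each for blocking by {N, T}:
Path 1: F → N ← R ← T ← L → D
  T is a chain here and T is conditioned on, so the path is blocked at T.
Path 2: F → N ← T ← L → D
  T is a chain here and T is conditioned on, so the path is blocked at T.
Path 3: F → N ← L → D
  N is a collider and N is conditioned on, which opens it; L is a fork and L is not conditioned on — no node blocks this path, so it is active.
Path 4: F → L → D
  L is a chain and L is not conditioned on — no node blocks this path, so it is active.
Since the path F → N ← L → D is active, F and D are not d-separated given {N, T}.

No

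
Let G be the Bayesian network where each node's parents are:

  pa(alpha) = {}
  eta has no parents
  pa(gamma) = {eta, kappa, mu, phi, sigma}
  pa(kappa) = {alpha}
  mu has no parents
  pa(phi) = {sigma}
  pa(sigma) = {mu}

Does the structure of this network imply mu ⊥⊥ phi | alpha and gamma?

No

4 paths connect mu and phi; each must be blocked for d-separation to hold:
Path 1: mu → gamma ← phi
  gamma is a collider and gamma is conditioned on, which opens it — no node blocks this path, so it is active.
Path 2: mu → gamma ← sigma → phi
  gamma is a collider and gamma is conditioned on, which opens it; sigma is a fork and sigma is not conditioned on — no node blocks this path, so it is active.
Path 3: mu → sigma → gamma ← phi
  sigma is a chain and sigma is not conditioned on; gamma is a collider and gamma is conditioned on, which opens it — no node blocks this path, so it is active.
Path 4: mu → sigma → phi
  sigma is a chain and sigma is not conditioned on — no node blocks this path, so it is active.
Because an active path exists, mu and phi are not d-separated.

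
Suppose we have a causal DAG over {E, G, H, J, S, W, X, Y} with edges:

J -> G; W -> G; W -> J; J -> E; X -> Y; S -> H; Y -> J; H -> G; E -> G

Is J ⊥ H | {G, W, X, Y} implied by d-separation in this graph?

3 paths connect J and H; each must be blocked for d-separation to hold:
Path 1: J → E → G ← H
  E is a chain and E is not conditioned on; G is a collider and G is conditioned on, which opens it — no node blocks this path, so it is active.
Path 2: J ← W → G ← H
  W is a fork here and W is conditioned on, so the path is blocked at W.
Path 3: J → G ← H
  G is a collider and G is conditioned on, which opens it — no node blocks this path, so it is active.
At least one path is unblocked, so d-separation fails.

No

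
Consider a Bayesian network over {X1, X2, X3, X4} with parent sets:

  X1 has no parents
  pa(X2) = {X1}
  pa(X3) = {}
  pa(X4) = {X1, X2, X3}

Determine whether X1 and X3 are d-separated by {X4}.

No

2 paths connect X1 and X3; each must be blocked for d-separation to hold:
Path 1: X1 → X2 → X4 ← X3
  X2 is a chain and X2 is not conditioned on; X4 is a collider and X4 is conditioned on, which opens it — no node blocks this path, so it is active.
Path 2: X1 → X4 ← X3
  X4 is a collider and X4 is conditioned on, which opens it — no node blocks this path, so it is active.
Since the path X1 → X2 → X4 ← X3 is active, X1 and X3 are not d-separated given {X4}.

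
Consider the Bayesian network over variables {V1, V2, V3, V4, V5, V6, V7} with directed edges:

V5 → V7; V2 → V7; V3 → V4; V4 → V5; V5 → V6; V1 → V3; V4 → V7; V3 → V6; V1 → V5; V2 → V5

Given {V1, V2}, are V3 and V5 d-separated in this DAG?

Enumerating the 5 paths from V3 to V5 and testing each for blocking by {V1, V2}:
Path 1: V3 ← V1 → V5
  V1 is a fork here and V1 is conditioned on, so the path is blocked at V1.
Path 2: V3 → V6 ← V5
  V6 is a collider here and neither V6 nor any of its descendants is conditioned on, so the collider stays closed — the path is blocked at V6.
Path 3: V3 → V4 → V5
  V4 is a chain and V4 is not conditioned on — no node blocks this path, so it is active.
Path 4: V3 → V4 → V7 ← V5
  V7 is a collider here and neither V7 nor any of its descendants is conditioned on, so the collider stays closed — the path is blocked at V7.
Path 5: V3 → V4 → V7 ← V2 → V5
  V7 is a collider here and neither V7 nor any of its descendants is conditioned on, so the collider stays closed — the path is blocked at V7.
At least one path is unblocked, so d-separation fails.

No — V3 and V5 are not d-separated given {V1, V2}.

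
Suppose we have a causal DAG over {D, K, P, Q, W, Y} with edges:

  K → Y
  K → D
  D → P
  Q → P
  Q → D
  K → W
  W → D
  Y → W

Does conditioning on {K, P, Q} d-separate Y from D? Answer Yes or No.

4 paths connect Y and D; each must be blocked for d-separation to hold:
  1. Y ← K → D — K:fork[blocks] ⇒ blocked
  2. Y ← K → W → D — K:fork[blocks]; W:chain[open] ⇒ blocked
  3. Y → W → D — W:chain[open] ⇒ active
  4. Y → W ← K → D — W:collider[open]; K:fork[blocks] ⇒ blocked
Since the path Y → W → D is active, Y and D are not d-separated given {K, P, Q}.

No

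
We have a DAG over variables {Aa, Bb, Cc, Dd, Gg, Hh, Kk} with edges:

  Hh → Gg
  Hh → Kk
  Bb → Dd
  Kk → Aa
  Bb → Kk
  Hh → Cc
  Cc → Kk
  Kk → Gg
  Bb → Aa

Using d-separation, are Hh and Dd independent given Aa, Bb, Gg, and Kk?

Enumerating the 6 paths from Hh to Dd and testing each for blocking by {Aa, Bb, Gg, Kk}:
Path 1: Hh → Cc → Kk → Aa ← Bb → Dd
  Kk is a chain here and Kk is conditioned on, so the path is blocked at Kk.
Path 2: Hh → Cc → Kk ← Bb → Dd
  Bb is a fork here and Bb is conditioned on, so the path is blocked at Bb.
Path 3: Hh → Kk → Aa ← Bb → Dd
  Kk is a chain here and Kk is conditioned on, so the path is blocked at Kk.
Path 4: Hh → Kk ← Bb → Dd
  Bb is a fork here and Bb is conditioned on, so the path is blocked at Bb.
Path 5: Hh → Gg ← Kk → Aa ← Bb → Dd
  Kk is a fork here and Kk is conditioned on, so the path is blocked at Kk.
Path 6: Hh → Gg ← Kk ← Bb → Dd
  Kk is a chain here and Kk is conditioned on, so the path is blocked at Kk.
Every path is blocked, so Hh and Dd are d-separated given {Aa, Bb, Gg, Kk}.

Yes — Hh and Dd are d-separated given {Aa, Bb, Gg, Kk}.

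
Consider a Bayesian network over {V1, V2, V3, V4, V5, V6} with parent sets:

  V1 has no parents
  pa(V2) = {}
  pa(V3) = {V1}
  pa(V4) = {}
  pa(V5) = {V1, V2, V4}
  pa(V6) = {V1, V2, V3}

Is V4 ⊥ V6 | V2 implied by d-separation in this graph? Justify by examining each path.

Enumerating the 3 paths from V4 to V6 and testing each for blocking by {V2}:
  1. V4 → V5 ← V2 → V6 — V5:collider[blocks]; V2:fork[blocks] ⇒ blocked
  2. V4 → V5 ← V1 → V3 → V6 — V5:collider[blocks]; V1:fork[open]; V3:chain[open] ⇒ blocked
  3. V4 → V5 ← V1 → V6 — V5:collider[blocks]; V1:fork[open] ⇒ blocked
All paths are blocked; V4 ⊥ V6 | {V2} holds.

Yes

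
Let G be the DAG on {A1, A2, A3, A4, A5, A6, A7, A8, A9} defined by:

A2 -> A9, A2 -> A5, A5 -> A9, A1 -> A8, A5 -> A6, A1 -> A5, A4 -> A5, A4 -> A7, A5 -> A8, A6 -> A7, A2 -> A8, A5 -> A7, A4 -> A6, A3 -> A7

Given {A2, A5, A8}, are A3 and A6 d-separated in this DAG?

Yes

We examine all 5 paths between A3 and A6:
Path 1: A3 → A7 ← A4 → A5 → A6
  A7 is a collider here and neither A7 nor any of its descendants is conditioned on, so the collider stays closed — the path is blocked at A7.
Path 2: A3 → A7 ← A4 → A6
  A7 is a collider here and neither A7 nor any of its descendants is conditioned on, so the collider stays closed — the path is blocked at A7.
Path 3: A3 → A7 ← A5 ← A4 → A6
  A7 is a collider here and neither A7 nor any of its descendants is conditioned on, so the collider stays closed — the path is blocked at A7.
Path 4: A3 → A7 ← A5 → A6
  A7 is a collider here and neither A7 nor any of its descendants is conditioned on, so the collider stays closed — the path is blocked at A7.
Path 5: A3 → A7 ← A6
  A7 is a collider here and neither A7 nor any of its descendants is conditioned on, so the collider stays closed — the path is blocked at A7.
Since every path is blocked, d-separation holds.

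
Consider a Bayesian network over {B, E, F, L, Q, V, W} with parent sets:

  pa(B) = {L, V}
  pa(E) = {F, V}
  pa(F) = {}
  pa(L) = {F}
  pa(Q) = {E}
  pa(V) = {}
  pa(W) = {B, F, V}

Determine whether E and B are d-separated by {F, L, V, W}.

6 paths connect E and B; each must be blocked for d-separation to hold:
Path 1: E ← V → B
  V is a fork here and V is conditioned on, so the path is blocked at V.
Path 2: E ← V → W ← B
  V is a fork here and V is conditioned on, so the path is blocked at V.
Path 3: E ← V → W ← F → L → B
  V is a fork here and V is conditioned on, so the path is blocked at V.
Path 4: E ← F → W ← B
  F is a fork here and F is conditioned on, so the path is blocked at F.
Path 5: E ← F → W ← V → B
  F is a fork here and F is conditioned on, so the path is blocked at F.
Path 6: E ← F → L → B
  F is a fork here and F is conditioned on, so the path is blocked at F.
All paths are blocked; E ⊥ B | {F, L, V, W} holds.

Yes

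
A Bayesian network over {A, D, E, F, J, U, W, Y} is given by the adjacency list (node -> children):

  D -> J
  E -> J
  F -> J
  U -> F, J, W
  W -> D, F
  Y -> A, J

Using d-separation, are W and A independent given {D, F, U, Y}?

5 paths connect W and A; each must be blocked for d-separation to hold:
  1. W → F → J ← Y → A — F:chain[blocks]; J:collider[blocks]; Y:fork[blocks] ⇒ blocked
  2. W → F ← U → J ← Y → A — F:collider[open]; U:fork[blocks]; J:collider[blocks]; Y:fork[blocks] ⇒ blocked
  3. W → D → J ← Y → A — D:chain[blocks]; J:collider[blocks]; Y:fork[blocks] ⇒ blocked
  4. W ← U → F → J ← Y → A — U:fork[blocks]; F:chain[blocks]; J:collider[blocks]; Y:fork[blocks] ⇒ blocked
  5. W ← U → J ← Y → A — U:fork[blocks]; J:collider[blocks]; Y:fork[blocks] ⇒ blocked
Every path is blocked, so W and A are d-separated given {D, F, U, Y}.

Yes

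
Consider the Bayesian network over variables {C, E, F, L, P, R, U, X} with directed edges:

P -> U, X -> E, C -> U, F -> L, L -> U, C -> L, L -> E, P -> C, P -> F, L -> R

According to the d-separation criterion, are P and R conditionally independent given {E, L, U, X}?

5 paths connect P and R; each must be blocked for d-separation to hold:
Path 1: P → F → L → R
  L is a chain here and L is conditioned on, so the path is blocked at L.
Path 2: P → U ← L → R
  L is a fork here and L is conditioned on, so the path is blocked at L.
Path 3: P → U ← C → L → R
  L is a chain here and L is conditioned on, so the path is blocked at L.
Path 4: P → C → L → R
  L is a chain here and L is conditioned on, so the path is blocked at L.
Path 5: P → C → U ← L → R
  L is a fork here and L is conditioned on, so the path is blocked at L.
Every path is blocked, so P and R are d-separated given {E, L, U, X}.

Yes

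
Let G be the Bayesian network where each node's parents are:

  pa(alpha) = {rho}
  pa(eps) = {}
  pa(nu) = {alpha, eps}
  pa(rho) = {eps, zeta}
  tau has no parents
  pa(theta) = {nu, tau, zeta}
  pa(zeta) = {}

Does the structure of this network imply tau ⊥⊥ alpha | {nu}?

Yes

There are 4 undirected paths between tau and alpha; checking each against the conditioning set {nu}:
  1. tau → theta ← zeta → rho → alpha — theta:collider[blocks]; zeta:fork[open]; rho:chain[open] ⇒ blocked
  2. tau → theta ← zeta → rho ← eps → nu ← alpha — theta:collider[blocks]; zeta:fork[open]; rho:collider[open]; eps:fork[open]; nu:collider[open] ⇒ blocked
  3. tau → theta ← nu ← alpha — theta:collider[blocks]; nu:chain[blocks] ⇒ blocked
  4. tau → theta ← nu ← eps → rho → alpha — theta:collider[blocks]; nu:chain[blocks]; eps:fork[open]; rho:chain[open] ⇒ blocked
All paths are blocked; tau ⊥ alpha | {nu} holds.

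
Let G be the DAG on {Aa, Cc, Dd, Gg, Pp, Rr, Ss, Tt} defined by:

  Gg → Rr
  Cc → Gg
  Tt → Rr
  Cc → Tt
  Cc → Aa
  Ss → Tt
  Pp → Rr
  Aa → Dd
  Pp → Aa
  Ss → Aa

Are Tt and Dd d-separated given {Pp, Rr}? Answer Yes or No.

No — Tt and Dd are not d-separated given {Pp, Rr}.

5 paths connect Tt and Dd; each must be blocked for d-separation to hold:
Path 1: Tt ← Ss → Aa → Dd
  Ss is a fork and Ss is not conditioned on; Aa is a chain and Aa is not conditioned on — no node blocks this path, so it is active.
Path 2: Tt → Rr ← Gg ← Cc → Aa → Dd
  Rr is a collider and Rr is conditioned on, which opens it; Gg is a chain and Gg is not conditioned on; Cc is a fork and Cc is not conditioned on; Aa is a chain and Aa is not conditioned on — no node blocks this path, so it is active.
Path 3: Tt → Rr ← Pp → Aa → Dd
  Pp is a fork here and Pp is conditioned on, so the path is blocked at Pp.
Path 4: Tt ← Cc → Aa → Dd
  Cc is a fork and Cc is not conditioned on; Aa is a chain and Aa is not conditioned on — no node blocks this path, so it is active.
Path 5: Tt ← Cc → Gg → Rr ← Pp → Aa → Dd
  Pp is a fork here and Pp is conditioned on, so the path is blocked at Pp.
At least one path is unblocked, so d-separation fails.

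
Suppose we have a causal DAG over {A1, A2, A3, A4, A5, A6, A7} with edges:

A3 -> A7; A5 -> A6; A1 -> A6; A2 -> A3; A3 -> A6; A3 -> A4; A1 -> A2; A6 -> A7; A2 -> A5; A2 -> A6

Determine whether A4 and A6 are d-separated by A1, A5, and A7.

5 paths connect A4 and A6; each must be blocked for d-separation to hold:
  1. A4 ← A3 → A7 ← A6 — A3:fork[open]; A7:collider[open] ⇒ active
  2. A4 ← A3 → A6 — A3:fork[open] ⇒ active
  3. A4 ← A3 ← A2 ← A1 → A6 — A3:chain[open]; A2:chain[open]; A1:fork[blocks] ⇒ blocked
  4. A4 ← A3 ← A2 → A5 → A6 — A3:chain[open]; A2:fork[open]; A5:chain[blocks] ⇒ blocked
  5. A4 ← A3 ← A2 → A6 — A3:chain[open]; A2:fork[open] ⇒ active
At least one path is unblocked, so d-separation fails.

No — A4 and A6 are not d-separated given {A1, A5, A7}.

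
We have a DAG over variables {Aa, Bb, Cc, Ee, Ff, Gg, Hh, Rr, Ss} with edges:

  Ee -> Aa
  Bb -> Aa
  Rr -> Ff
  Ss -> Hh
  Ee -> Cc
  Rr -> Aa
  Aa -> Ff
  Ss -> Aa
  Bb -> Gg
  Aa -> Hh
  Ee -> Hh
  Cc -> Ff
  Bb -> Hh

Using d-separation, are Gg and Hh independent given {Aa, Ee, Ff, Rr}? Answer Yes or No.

6 paths connect Gg and Hh; each must be blocked for d-separation to hold:
  1. Gg ← Bb → Hh — Bb:fork[open] ⇒ active
  2. Gg ← Bb → Aa → Hh — Bb:fork[open]; Aa:chain[blocks] ⇒ blocked
  3. Gg ← Bb → Aa ← Ss → Hh — Bb:fork[open]; Aa:collider[open]; Ss:fork[open] ⇒ active
  4. Gg ← Bb → Aa → Ff ← Cc ← Ee → Hh — Bb:fork[open]; Aa:chain[blocks]; Ff:collider[open]; Cc:chain[open]; Ee:fork[blocks] ⇒ blocked
  5. Gg ← Bb → Aa ← Rr → Ff ← Cc ← Ee → Hh — Bb:fork[open]; Aa:collider[open]; Rr:fork[blocks]; Ff:collider[open]; Cc:chain[open]; Ee:fork[blocks] ⇒ blocked
  6. Gg ← Bb → Aa ← Ee → Hh — Bb:fork[open]; Aa:collider[open]; Ee:fork[blocks] ⇒ blocked
Since the path Gg ← Bb → Hh is active, Gg and Hh are not d-separated given {Aa, Ee, Ff, Rr}.

No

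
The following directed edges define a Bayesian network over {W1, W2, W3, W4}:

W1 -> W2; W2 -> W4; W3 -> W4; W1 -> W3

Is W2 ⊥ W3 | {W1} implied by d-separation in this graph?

Enumerating the 2 paths from W2 to W3 and testing each for blocking by {W1}:
Path 1: W2 ← W1 → W3
  W1 is a fork here and W1 is conditioned on, so the path is blocked at W1.
Path 2: W2 → W4 ← W3
  W4 is a collider here and neither W4 nor any of its descendants is conditioned on, so the collider stays closed — the path is blocked at W4.
Every path is blocked, so W2 and W3 are d-separated given {W1}.

Yes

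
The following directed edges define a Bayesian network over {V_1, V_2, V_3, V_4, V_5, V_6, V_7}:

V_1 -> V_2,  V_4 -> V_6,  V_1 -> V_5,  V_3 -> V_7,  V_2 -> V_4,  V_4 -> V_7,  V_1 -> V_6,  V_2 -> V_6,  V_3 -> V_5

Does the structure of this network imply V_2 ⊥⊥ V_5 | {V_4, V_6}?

There are 6 undirected paths between V_2 and V_5; checking each against the conditioning set {V_4, V_6}:
Path 1: V_2 → V_4 → V_7 ← V_3 → V_5
  V_4 is a chain here and V_4 is conditioned on, so the path is blocked at V_4.
Path 2: V_2 → V_4 → V_6 ← V_1 → V_5
  V_4 is a chain here and V_4 is conditioned on, so the path is blocked at V_4.
Path 3: V_2 → V_6 ← V_4 → V_7 ← V_3 → V_5
  V_4 is a fork here and V_4 is conditioned on, so the path is blocked at V_4.
Path 4: V_2 → V_6 ← V_1 → V_5
  V_6 is a collider and V_6 is conditioned on, which opens it; V_1 is a fork and V_1 is not conditioned on — no node blocks this path, so it is active.
Path 5: V_2 ← V_1 → V_5
  V_1 is a fork and V_1 is not conditioned on — no node blocks this path, so it is active.
Path 6: V_2 ← V_1 → V_6 ← V_4 → V_7 ← V_3 → V_5
  V_4 is a fork here and V_4 is conditioned on, so the path is blocked at V_4.
Because an active path exists, V_2 and V_5 are not d-separated.

No — V_2 and V_5 are not d-separated given {V_4, V_6}.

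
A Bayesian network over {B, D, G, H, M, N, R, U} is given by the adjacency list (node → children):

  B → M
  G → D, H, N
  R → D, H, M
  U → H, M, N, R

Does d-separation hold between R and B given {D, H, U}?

Enumerating the 6 paths from R to B and testing each for blocking by {D, H, U}:
  1. R → H ← G → N ← U → M ← B — H:collider[open]; G:fork[open]; N:collider[blocks]; U:fork[blocks]; M:collider[blocks] ⇒ blocked
  2. R → H ← U → M ← B — H:collider[open]; U:fork[blocks]; M:collider[blocks] ⇒ blocked
  3. R ← U → M ← B — U:fork[blocks]; M:collider[blocks] ⇒ blocked
  4. R → M ← B — M:collider[blocks] ⇒ blocked
  5. R → D ← G → H ← U → M ← B — D:collider[open]; G:fork[open]; H:collider[open]; U:fork[blocks]; M:collider[blocks] ⇒ blocked
  6. R → D ← G → N ← U → M ← B — D:collider[open]; G:fork[open]; N:collider[blocks]; U:fork[blocks]; M:collider[blocks] ⇒ blocked
All paths are blocked; R ⊥ B | {D, H, U} holds.

Yes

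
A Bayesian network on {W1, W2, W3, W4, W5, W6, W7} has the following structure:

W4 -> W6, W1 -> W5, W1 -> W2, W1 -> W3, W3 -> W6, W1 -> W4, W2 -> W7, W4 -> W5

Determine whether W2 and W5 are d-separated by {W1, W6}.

Yes

There are 3 undirected paths between W2 and W5; checking each against the conditioning set {W1, W6}:
  1. W2 ← W1 → W4 → W5 — W1:fork[blocks]; W4:chain[open] ⇒ blocked
  2. W2 ← W1 → W5 — W1:fork[blocks] ⇒ blocked
  3. W2 ← W1 → W3 → W6 ← W4 → W5 — W1:fork[blocks]; W3:chain[open]; W6:collider[open]; W4:fork[open] ⇒ blocked
Every path is blocked, so W2 and W5 are d-separated given {W1, W6}.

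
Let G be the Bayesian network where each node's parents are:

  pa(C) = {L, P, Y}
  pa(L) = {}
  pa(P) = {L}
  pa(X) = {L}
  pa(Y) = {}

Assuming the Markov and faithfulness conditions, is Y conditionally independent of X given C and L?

2 paths connect Y and X; each must be blocked for d-separation to hold:
Path 1: Y → C ← P ← L → X
  L is a fork here and L is conditioned on, so the path is blocked at L.
Path 2: Y → C ← L → X
  L is a fork here and L is conditioned on, so the path is blocked at L.
All paths are blocked; Y ⊥ X | {C, L} holds.

Yes — Y and X are d-separated given {C, L}.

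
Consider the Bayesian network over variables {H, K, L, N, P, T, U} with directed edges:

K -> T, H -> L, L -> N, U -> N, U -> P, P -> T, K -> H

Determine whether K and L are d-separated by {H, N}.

2 paths connect K and L; each must be blocked for d-separation to hold:
Path 1: K → T ← P ← U → N ← L
  T is a collider here and neither T nor any of its descendants is conditioned on, so the collider stays closed — the path is blocked at T.
Path 2: K → H → L
  H is a chain here and H is conditioned on, so the path is blocked at H.
Since every path is blocked, d-separation holds.

Yes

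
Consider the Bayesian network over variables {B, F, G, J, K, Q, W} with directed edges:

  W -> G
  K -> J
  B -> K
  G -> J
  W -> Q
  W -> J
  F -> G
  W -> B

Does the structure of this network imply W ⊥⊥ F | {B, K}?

We examine all 3 paths between W and F:
Path 1: W → J ← G ← F
  J is a collider here and neither J nor any of its descendants is conditioned on, so the collider stays closed — the path is blocked at J.
Path 2: W → G ← F
  G is a collider here and neither G nor any of its descendants is conditioned on, so the collider stays closed — the path is blocked at G.
Path 3: W → B → K → J ← G ← F
  B is a chain here and B is conditioned on, so the path is blocked at B.
Every path is blocked, so W and F are d-separated given {B, K}.

Yes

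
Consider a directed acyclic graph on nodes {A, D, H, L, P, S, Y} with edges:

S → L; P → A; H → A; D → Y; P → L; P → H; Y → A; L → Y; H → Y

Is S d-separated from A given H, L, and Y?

6 paths connect S and A; each must be blocked for d-separation to hold:
  1. S → L ← P → A — L:collider[open]; P:fork[open] ⇒ active
  2. S → L ← P → H → A — L:collider[open]; P:fork[open]; H:chain[blocks] ⇒ blocked
  3. S → L ← P → H → Y → A — L:collider[open]; P:fork[open]; H:chain[blocks]; Y:chain[blocks] ⇒ blocked
  4. S → L → Y → A — L:chain[blocks]; Y:chain[blocks] ⇒ blocked
  5. S → L → Y ← H → A — L:chain[blocks]; Y:collider[open]; H:fork[blocks] ⇒ blocked
  6. S → L → Y ← H ← P → A — L:chain[blocks]; Y:collider[open]; H:chain[blocks]; P:fork[open] ⇒ blocked
At least one path is unblocked, so d-separation fails.

No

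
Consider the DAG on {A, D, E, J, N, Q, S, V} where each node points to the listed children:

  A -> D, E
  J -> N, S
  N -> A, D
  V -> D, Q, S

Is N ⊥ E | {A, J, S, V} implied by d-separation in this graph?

We examine all 3 paths between N and E:
Path 1: N ← J → S ← V → D ← A → E
  J is a fork here and J is conditioned on, so the path is blocked at J.
Path 2: N → D ← A → E
  D is a collider here and neither D nor any of its descendants is conditioned on, so the collider stays closed — the path is blocked at D.
Path 3: N → A → E
  A is a chain here and A is conditioned on, so the path is blocked at A.
Since every path is blocked, d-separation holds.

Yes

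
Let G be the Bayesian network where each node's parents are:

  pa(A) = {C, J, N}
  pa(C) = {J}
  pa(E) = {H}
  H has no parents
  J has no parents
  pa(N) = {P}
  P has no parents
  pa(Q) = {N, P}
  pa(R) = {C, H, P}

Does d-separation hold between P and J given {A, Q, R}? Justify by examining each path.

There are 6 undirected paths between P and J; checking each against the conditioning set {A, Q, R}:
  1. P → Q ← N → A ← C ← J — Q:collider[open]; N:fork[open]; A:collider[open]; C:chain[open] ⇒ active
  2. P → Q ← N → A ← J — Q:collider[open]; N:fork[open]; A:collider[open] ⇒ active
  3. P → R ← C → A ← J — R:collider[open]; C:fork[open]; A:collider[open] ⇒ active
  4. P → R ← C ← J — R:collider[open]; C:chain[open] ⇒ active
  5. P → N → A ← C ← J — N:chain[open]; A:collider[open]; C:chain[open] ⇒ active
  6. P → N → A ← J — N:chain[open]; A:collider[open] ⇒ active
At least one path is unblocked, so d-separation fails.

No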